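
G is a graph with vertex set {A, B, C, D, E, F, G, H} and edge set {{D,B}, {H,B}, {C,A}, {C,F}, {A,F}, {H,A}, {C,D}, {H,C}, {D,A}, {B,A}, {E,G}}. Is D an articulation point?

Deleting D leaves 2 components (was 2), so D is not a cut vertex.

No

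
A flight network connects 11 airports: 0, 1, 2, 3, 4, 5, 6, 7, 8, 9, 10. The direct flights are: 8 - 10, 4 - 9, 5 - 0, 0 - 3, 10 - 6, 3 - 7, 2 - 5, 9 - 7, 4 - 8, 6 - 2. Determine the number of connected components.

1 is isolated — a component by itself.
Starting from 0 we can reach 0, 2, 3, 4, 5, 6, 7, 8, 9, 10. That is one component of size 10.
Total: 2 components.

2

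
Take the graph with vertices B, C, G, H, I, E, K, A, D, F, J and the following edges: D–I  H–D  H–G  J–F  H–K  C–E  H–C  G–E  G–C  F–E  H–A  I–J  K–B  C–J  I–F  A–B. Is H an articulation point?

Deleting H raises the number of components from 1 to 2, so H is a cut vertex.

Yes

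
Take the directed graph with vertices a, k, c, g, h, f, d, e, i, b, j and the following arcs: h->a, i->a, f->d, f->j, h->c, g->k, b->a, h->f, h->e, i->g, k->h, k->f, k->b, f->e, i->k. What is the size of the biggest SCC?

1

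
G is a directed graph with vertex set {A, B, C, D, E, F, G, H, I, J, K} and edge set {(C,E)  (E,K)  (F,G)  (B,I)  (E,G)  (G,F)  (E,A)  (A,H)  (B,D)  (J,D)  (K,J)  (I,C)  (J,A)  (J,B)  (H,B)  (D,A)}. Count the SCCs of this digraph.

{A, B, C, D, E, H, I, J, K} are all mutually reachable — one SCC of size 9.
{F, G} are all mutually reachable — one SCC of size 2.
That gives 2 strongly connected components.

2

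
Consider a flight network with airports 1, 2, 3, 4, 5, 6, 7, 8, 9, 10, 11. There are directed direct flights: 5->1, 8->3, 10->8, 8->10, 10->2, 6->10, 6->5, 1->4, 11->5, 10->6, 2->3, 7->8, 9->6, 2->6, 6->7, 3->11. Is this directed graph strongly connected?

There is no directed path from 8 to 9, so the graph is not strongly connected.

No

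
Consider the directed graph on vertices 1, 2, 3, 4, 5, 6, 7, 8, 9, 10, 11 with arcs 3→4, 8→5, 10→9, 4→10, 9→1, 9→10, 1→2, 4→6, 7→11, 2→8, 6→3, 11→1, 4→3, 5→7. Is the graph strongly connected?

There is no directed path from 9 to 6, so the graph is not strongly connected.

No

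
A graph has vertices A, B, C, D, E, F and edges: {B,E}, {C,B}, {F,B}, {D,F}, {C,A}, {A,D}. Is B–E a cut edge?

Yes

Removing B–E leaves no path between B and E: the component count goes from 1 to 2. So it is a bridge.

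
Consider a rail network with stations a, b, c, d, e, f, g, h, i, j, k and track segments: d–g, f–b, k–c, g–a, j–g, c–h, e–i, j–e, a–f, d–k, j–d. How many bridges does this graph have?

The edges on the cycle j-d-g-j are not bridges since each lies on that cycle.
But removing a–f disconnects a from f; removing i–e disconnects i from e; removing j–e disconnects j from e; removing f–b disconnects f from b — these are bridges.
In total 8 edges are bridges.

8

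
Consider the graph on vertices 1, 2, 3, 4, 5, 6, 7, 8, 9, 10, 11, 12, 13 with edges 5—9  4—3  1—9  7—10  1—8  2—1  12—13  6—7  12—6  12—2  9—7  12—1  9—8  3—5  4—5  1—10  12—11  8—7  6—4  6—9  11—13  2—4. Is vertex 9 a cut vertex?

No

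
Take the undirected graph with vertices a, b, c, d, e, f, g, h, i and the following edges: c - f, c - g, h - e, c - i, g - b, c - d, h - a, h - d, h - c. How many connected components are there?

Starting from a we can reach a, b, c, d, e, f, g, h, i. That is one component of size 9.
Total: 1 component.

1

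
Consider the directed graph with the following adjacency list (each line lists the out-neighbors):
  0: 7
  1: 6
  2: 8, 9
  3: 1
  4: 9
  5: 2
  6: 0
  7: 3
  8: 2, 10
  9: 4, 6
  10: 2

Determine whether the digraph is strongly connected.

There is no directed path from 9 to 5, so the graph is not strongly connected.

No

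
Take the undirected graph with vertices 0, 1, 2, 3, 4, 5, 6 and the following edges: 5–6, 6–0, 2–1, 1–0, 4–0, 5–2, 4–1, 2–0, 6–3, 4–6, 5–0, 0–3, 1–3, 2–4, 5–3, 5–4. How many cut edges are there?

0

The edges on the cycle 5-2-4-5 are not bridges since each lies on that cycle.
Every edge lies on some cycle, so there are no bridges.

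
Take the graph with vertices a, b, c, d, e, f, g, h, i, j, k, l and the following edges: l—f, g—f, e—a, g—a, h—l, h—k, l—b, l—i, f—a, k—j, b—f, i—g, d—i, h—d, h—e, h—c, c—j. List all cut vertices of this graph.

Removing h increases the component count from 1 to 2, so h is a cut vertex.
By contrast removing f leaves 1 component; it is not a cut vertex. No other vertex is a cut vertex either.

h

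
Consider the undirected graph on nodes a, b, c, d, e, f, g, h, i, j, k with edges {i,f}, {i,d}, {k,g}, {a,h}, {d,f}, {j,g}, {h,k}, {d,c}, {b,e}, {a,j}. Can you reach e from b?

Yes

From b we can reach b, e, which includes e.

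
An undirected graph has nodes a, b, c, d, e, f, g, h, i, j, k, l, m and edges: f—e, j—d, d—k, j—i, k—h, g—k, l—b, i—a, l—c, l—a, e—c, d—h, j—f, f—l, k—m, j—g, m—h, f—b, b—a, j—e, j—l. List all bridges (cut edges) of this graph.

none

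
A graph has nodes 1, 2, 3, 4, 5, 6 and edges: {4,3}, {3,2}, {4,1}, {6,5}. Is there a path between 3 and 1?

From 3 we can reach 1, 2, 3, 4, which includes 1.

Yes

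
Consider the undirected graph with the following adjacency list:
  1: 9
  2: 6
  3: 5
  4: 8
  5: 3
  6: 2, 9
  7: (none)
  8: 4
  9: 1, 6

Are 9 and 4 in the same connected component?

No

The component containing 9 is {1, 2, 6, 9}, and 4 is not in it.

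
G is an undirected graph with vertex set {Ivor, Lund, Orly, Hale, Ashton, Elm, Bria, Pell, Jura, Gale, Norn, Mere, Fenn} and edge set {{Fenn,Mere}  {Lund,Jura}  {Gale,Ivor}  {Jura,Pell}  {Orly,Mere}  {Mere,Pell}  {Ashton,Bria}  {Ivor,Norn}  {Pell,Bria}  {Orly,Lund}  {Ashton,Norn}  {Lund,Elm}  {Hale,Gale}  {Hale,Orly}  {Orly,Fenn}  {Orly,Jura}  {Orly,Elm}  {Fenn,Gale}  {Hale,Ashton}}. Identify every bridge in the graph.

none

The edges on the cycle Hale-Ashton-Bria-Pell-Mere-Orly-Hale are not bridges since each lies on that cycle.
Every edge lies on some cycle, so there are no bridges.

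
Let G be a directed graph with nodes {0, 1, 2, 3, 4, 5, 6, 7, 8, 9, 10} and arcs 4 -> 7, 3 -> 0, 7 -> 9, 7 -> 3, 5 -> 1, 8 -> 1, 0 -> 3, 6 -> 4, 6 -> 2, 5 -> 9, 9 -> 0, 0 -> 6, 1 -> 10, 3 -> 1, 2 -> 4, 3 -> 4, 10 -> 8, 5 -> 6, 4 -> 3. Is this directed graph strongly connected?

No

There is no directed path from 0 to 5, so the graph is not strongly connected.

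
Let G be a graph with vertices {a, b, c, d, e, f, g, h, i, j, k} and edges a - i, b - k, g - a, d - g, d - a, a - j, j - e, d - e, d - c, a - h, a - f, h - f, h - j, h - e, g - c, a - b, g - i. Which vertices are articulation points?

Removing a increases the component count from 1 to 2, so a is a cut vertex.
Removing b increases the component count from 1 to 2, so b is a cut vertex.
By contrast removing f leaves 1 component; it is not a cut vertex. No other vertex is a cut vertex either.

a, b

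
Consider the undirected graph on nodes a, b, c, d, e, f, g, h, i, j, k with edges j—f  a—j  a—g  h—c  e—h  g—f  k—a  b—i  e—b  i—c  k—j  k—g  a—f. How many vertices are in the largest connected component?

5

d is isolated — a component by itself.
Starting from b we can reach b, c, e, h, i. That is one component of size 5.
Starting from a we can reach a, f, g, j, k. That is one component of size 5.
The largest has 5 vertices.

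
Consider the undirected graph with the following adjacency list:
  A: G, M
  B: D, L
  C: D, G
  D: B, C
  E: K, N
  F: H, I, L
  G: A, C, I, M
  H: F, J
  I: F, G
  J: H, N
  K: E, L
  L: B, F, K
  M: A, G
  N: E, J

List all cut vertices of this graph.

G

Removing G increases the component count from 1 to 2, so G is a cut vertex.
By contrast removing M leaves 1 component; it is not a cut vertex. No other vertex is a cut vertex either.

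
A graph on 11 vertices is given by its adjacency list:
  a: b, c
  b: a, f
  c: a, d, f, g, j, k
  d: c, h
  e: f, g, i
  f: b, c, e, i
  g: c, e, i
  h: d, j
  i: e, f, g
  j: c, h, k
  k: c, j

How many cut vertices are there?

Removing c increases the component count from 1 to 2, so c is a cut vertex.
By contrast removing b leaves 1 component; it is not a cut vertex. No other vertex is a cut vertex either.

1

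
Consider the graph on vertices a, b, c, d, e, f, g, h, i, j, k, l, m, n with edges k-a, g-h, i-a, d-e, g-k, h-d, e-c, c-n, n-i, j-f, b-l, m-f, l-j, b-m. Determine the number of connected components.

2

Starting from b we can reach b, f, j, l, m. That is one component of size 5.
Starting from a we can reach a, c, d, e, g, h, i, k, n. That is one component of size 9.
Total: 2 components.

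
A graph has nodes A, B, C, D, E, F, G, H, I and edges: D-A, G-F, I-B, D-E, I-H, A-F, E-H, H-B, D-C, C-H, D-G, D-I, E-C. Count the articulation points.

1

Removing D increases the component count from 1 to 2, so D is a cut vertex.
By contrast removing F leaves 1 component; it is not a cut vertex. No other vertex is a cut vertex either.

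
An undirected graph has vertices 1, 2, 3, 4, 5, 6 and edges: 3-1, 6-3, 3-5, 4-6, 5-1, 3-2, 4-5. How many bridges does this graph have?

The edges on the cycle 4-6-3-1-5-4 are not bridges since each lies on that cycle.
But removing 3-2 disconnects 3 from 2 — this is a bridge.

1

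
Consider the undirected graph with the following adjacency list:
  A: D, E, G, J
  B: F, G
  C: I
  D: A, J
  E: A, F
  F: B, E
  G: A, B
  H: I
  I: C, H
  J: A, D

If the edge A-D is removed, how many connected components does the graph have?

A and D are still connected via A-J-D, so the component count stays at 2.

2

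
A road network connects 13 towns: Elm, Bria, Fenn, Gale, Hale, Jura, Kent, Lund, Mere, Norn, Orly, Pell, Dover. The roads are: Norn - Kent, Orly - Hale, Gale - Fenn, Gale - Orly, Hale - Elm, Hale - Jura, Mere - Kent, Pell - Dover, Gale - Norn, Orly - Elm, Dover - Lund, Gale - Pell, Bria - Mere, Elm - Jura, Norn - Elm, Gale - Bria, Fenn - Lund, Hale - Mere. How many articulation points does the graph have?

1

Removing Gale increases the component count from 1 to 2, so Gale is a cut vertex.
By contrast removing Bria leaves 1 component; it is not a cut vertex. No other vertex is a cut vertex either.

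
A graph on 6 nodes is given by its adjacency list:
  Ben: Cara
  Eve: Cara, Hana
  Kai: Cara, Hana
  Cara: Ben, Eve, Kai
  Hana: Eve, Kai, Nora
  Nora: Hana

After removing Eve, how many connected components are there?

With Eve gone, the remaining components are: {Ben, Kai, Cara, Hana, Nora}.
That is 1 component.

1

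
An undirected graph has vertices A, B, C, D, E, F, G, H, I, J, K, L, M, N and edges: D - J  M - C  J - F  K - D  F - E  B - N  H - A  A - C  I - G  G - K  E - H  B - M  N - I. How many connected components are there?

2

L is isolated — a component by itself.
Starting from A we can reach A, B, C, D, E, F, G, H, I, J, K, M, N. That is one component of size 13.
Total: 2 components.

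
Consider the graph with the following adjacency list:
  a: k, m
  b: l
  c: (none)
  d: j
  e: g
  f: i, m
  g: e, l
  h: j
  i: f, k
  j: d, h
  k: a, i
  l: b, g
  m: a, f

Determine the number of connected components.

c is isolated — a component by itself.
Starting from d we can reach d, h, j. That is one component of size 3.
Starting from b we can reach b, e, g, l. That is one component of size 4.
Starting from a we can reach a, f, i, k, m. That is one component of size 5.
Total: 4 components.

4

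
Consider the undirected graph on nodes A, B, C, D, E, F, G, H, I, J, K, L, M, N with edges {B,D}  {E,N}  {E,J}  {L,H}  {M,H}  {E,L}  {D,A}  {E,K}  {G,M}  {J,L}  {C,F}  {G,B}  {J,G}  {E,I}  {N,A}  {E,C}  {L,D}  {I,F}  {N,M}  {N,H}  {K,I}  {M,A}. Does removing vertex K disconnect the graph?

No

Deleting K leaves 1 component (was 1) (its neighbors E, I remain connected to each other), so K is not a cut vertex.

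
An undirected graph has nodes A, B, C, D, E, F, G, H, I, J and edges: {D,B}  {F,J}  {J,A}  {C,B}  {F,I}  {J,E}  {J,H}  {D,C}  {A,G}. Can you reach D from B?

Yes

From B we can reach B, C, D, which includes D.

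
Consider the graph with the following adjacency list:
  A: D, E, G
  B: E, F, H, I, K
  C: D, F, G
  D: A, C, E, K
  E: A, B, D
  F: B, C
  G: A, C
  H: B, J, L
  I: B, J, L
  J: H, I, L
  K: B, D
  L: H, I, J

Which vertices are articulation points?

B

Removing B increases the component count from 1 to 2, so B is a cut vertex.
By contrast removing I leaves 1 component; it is not a cut vertex. No other vertex is a cut vertex either.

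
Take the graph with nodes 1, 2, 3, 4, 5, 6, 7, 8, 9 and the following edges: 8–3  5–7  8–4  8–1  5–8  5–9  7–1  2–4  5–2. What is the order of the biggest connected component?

6 is isolated — a component by itself.
Starting from 1 we can reach 1, 2, 3, 4, 5, 7, 8, 9. That is one component of size 8.
The largest has 8 vertices.

8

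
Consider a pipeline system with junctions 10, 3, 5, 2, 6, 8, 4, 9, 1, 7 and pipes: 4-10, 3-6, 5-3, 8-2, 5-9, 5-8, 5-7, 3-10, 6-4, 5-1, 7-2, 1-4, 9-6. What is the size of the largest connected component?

10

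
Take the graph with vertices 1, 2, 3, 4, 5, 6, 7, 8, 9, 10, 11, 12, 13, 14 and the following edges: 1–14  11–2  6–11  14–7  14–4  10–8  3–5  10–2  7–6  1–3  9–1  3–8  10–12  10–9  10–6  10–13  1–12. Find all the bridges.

The edges on the cycle 10-9-1-14-7-6-11-2-10 are not bridges since each lies on that cycle.
But removing 5–3 disconnects 5 from 3; removing 10–13 disconnects 10 from 13; removing 14–4 disconnects 14 from 4 — these are bridges.

10-13, 14-4, 3-5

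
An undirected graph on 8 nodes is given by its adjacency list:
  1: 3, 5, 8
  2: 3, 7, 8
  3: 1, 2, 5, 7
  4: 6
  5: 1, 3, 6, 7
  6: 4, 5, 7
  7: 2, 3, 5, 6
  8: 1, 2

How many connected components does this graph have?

1

Starting from 1 we can reach 1, 2, 3, 4, 5, 6, 7, 8. That is one component of size 8.
Total: 1 component.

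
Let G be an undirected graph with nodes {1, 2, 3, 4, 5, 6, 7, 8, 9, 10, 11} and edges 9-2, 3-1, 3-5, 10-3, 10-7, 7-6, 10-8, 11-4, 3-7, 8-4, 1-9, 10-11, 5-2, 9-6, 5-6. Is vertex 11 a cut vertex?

Deleting 11 leaves 1 component (was 1) (its neighbors 4, 10 remain connected to each other), so 11 is not a cut vertex.

No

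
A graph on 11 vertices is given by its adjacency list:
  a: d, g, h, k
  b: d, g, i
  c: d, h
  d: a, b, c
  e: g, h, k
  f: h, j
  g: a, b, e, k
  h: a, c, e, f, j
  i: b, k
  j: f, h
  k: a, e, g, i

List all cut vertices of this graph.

h

Removing h increases the component count from 1 to 2, so h is a cut vertex.
By contrast removing k leaves 1 component; it is not a cut vertex. No other vertex is a cut vertex either.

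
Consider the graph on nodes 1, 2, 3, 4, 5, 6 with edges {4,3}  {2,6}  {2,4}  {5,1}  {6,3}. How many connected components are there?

Starting from 1 we can reach 1, 5. That is one component of size 2.
Starting from 2 we can reach 2, 3, 4, 6. That is one component of size 4.
Total: 2 components.

2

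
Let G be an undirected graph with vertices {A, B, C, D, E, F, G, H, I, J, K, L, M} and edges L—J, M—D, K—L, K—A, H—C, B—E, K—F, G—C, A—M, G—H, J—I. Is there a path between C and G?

From C we can reach C, G, H, which includes G.

Yes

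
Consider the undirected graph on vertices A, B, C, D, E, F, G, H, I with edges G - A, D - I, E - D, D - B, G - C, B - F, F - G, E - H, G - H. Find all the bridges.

A-G, C-G, D-I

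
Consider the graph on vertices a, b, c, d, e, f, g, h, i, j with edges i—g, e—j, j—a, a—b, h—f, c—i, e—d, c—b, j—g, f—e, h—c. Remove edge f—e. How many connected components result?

1

f and e are still connected via f-h-c-i-g-j-e, so the component count stays at 1.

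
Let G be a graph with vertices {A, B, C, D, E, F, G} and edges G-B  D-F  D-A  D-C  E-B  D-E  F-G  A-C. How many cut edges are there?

0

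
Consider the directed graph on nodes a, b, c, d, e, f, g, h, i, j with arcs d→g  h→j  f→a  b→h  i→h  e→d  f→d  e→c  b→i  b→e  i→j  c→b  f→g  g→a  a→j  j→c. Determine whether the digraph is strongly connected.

No

There is no directed path from j to f, so the graph is not strongly connected.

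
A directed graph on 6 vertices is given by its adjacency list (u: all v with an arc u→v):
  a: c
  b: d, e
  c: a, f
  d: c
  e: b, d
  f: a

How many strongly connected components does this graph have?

{a, c, f} are all mutually reachable — one SCC of size 3.
{b, e} are all mutually reachable — one SCC of size 2.
{d} is an SCC by itself.
That gives 3 strongly connected components.

3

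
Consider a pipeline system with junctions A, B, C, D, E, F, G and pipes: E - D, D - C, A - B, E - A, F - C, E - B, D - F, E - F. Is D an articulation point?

Deleting D leaves 2 components (was 2), so D is not a cut vertex.

No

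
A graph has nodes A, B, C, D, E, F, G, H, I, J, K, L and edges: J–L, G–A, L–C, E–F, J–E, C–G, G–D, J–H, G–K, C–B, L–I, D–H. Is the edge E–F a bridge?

Removing E–F leaves no path between E and F: the component count goes from 1 to 2. So it is a bridge.

Yes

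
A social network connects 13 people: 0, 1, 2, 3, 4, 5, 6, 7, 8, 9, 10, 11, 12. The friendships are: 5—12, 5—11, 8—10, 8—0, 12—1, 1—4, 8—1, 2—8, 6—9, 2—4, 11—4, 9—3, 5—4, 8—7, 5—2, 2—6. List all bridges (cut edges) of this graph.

0-8, 10-8, 2-6, 3-9, 6-9, 7-8

The edges on the cycle 5-12-1-4-5 are not bridges since each lies on that cycle.
But removing 9—6 disconnects 9 from 6; removing 8—0 disconnects 8 from 0; removing 8—10 disconnects 8 from 10; removing 2—6 disconnects 2 from 6 — these are bridges.
In total 6 edges are bridges.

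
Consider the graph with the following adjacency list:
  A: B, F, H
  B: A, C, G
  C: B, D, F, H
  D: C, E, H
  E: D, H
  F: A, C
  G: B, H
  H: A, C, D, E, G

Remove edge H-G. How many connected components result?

1

H and G are still connected via H-A-B-G, so the component count stays at 1.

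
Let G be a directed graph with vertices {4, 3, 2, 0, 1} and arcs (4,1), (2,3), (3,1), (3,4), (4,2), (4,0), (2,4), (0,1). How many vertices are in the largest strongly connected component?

3

{2, 3, 4} are all mutually reachable — one SCC of size 3.
{1} is an SCC by itself.
{0} is an SCC by itself.
The largest has 3 vertices.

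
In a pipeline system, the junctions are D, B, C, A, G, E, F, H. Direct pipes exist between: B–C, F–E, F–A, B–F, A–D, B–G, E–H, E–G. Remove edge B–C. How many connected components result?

2

Before removal there is 1 component.
B–C is a bridge — removing it separates B's side from C's side.
After removal: 2 components.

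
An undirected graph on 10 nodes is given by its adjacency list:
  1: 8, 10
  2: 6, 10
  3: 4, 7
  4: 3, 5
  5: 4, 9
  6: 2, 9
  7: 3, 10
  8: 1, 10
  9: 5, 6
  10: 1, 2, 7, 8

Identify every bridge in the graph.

The edges on the cycle 10-1-8-10 are not bridges since each lies on that cycle.
Every edge lies on some cycle, so there are no bridges.

none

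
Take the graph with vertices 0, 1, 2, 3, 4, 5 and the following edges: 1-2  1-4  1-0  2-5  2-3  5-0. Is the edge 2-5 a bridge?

No

After removing 2-5, the path 2-1-0-5 still connects them, so the edge is not a bridge.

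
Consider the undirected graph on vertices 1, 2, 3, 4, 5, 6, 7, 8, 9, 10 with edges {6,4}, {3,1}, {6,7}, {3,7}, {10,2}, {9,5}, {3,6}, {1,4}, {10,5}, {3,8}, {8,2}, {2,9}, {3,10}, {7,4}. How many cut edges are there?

The edges on the cycle 3-6-7-3 are not bridges since each lies on that cycle.
Every edge lies on some cycle, so there are no bridges.

0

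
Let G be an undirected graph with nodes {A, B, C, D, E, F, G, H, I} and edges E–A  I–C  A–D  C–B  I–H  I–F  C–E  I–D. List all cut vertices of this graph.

Removing C increases the component count from 2 to 3, so C is a cut vertex.
Removing I increases the component count from 2 to 4, so I is a cut vertex.
By contrast removing B leaves 2 components; it is not a cut vertex. No other vertex is a cut vertex either.

C, I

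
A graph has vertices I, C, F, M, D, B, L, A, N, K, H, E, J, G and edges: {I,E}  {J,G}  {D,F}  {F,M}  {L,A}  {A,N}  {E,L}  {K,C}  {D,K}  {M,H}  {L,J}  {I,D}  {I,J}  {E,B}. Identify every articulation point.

A, D, E, F, I, J, K, L, M

Removing A increases the component count from 1 to 2, so A is a cut vertex.
Removing D increases the component count from 1 to 3, so D is a cut vertex.
Removing E increases the component count from 1 to 2, so E is a cut vertex.
Likewise F, I, J, K, L, M are cut vertices.
By contrast removing N leaves 1 component; it is not a cut vertex. No other vertex is a cut vertex either.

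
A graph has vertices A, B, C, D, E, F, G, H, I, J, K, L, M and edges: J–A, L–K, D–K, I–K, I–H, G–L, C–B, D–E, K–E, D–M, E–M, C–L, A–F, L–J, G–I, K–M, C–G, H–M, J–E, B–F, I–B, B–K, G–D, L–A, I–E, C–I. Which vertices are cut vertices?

Removing H, for instance, still leaves 1 component. No single vertex removal increases the component count — the graph has no articulation points.

none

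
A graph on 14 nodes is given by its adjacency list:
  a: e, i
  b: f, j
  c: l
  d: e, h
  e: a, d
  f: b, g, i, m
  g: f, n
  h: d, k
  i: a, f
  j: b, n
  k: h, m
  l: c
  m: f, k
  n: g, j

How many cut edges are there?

1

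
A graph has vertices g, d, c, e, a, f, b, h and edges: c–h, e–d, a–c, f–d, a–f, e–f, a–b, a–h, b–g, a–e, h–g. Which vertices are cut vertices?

Removing a increases the component count from 1 to 2, so a is a cut vertex.
By contrast removing g leaves 1 component; it is not a cut vertex. No other vertex is a cut vertex either.

a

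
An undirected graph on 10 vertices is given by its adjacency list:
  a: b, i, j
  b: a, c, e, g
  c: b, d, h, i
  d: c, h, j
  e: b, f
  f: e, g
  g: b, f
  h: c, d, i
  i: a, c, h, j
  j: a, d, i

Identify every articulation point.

b

Removing b increases the component count from 1 to 2, so b is a cut vertex.
By contrast removing g leaves 1 component; it is not a cut vertex. No other vertex is a cut vertex either.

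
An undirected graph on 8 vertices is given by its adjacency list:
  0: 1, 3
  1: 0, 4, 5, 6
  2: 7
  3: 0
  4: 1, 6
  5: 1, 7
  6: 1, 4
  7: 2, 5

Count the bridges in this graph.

The edges on the cycle 1-6-4-1 are not bridges since each lies on that cycle.
But removing 0-3 disconnects 0 from 3; removing 1-0 disconnects 1 from 0; removing 7-2 disconnects 7 from 2; removing 1-5 disconnects 1 from 5 — these are bridges.
In total 5 edges are bridges.

5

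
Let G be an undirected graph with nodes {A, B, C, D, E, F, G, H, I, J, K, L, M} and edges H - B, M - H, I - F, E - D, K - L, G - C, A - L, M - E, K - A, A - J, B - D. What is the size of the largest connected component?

5

Starting from C we can reach C, G. That is one component of size 2.
Starting from F we can reach F, I. That is one component of size 2.
Starting from A we can reach A, J, K, L. That is one component of size 4.
Starting from B we can reach B, D, E, H, M. That is one component of size 5.
The largest has 5 vertices.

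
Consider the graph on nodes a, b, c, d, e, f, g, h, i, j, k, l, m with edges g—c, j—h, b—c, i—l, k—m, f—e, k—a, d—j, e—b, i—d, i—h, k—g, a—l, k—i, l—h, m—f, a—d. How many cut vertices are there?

Removing k increases the component count from 1 to 2, so k is a cut vertex.
By contrast removing f leaves 1 component; it is not a cut vertex. No other vertex is a cut vertex either.

1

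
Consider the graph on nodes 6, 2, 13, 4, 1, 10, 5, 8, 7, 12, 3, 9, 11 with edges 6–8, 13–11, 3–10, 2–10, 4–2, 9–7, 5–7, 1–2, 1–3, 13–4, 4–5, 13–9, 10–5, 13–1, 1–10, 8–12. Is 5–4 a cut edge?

After removing 5–4, the path 5-10-2-4 still connects them, so the edge is not a bridge.

No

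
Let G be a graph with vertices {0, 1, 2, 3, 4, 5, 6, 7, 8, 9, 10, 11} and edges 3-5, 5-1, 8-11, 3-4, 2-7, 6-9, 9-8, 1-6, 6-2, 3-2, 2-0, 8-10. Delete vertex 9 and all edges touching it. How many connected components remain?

2

With 9 gone, the remaining components are: {8, 10, 11}; {0, 1, 2, 3, 4, 5, 6, 7}.
That is 2 components.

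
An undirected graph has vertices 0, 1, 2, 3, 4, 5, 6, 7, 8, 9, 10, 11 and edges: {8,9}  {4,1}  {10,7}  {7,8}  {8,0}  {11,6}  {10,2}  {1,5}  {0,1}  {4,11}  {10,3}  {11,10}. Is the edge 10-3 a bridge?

Removing 10-3 leaves no path between 10 and 3: the component count goes from 1 to 2. So it is a bridge.

Yes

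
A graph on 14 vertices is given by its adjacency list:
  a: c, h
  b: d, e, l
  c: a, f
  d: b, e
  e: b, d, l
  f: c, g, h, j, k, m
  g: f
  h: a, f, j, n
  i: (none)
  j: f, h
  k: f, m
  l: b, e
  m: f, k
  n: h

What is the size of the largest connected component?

9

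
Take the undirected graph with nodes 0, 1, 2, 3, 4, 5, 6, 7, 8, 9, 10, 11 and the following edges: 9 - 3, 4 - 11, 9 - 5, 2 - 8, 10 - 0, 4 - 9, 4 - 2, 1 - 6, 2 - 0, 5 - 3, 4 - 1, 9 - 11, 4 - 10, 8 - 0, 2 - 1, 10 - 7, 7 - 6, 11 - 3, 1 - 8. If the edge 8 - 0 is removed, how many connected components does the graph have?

1

8 and 0 are still connected via 8-2-0, so the component count stays at 1.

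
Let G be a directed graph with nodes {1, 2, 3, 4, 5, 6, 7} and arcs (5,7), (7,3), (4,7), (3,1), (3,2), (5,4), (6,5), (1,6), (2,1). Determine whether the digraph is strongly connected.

From 7 we can reach every vertex (1, 2, 3, 4, 5, 6, 7), and every vertex can reach 7 (1, 2, 3, 4, 5, 6, 7). So the whole graph is one strongly connected component.

Yes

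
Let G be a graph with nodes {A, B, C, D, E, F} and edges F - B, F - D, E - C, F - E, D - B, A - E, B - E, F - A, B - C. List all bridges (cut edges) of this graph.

The edges on the cycle F-A-E-B-F are not bridges since each lies on that cycle.
Every edge lies on some cycle, so there are no bridges.

none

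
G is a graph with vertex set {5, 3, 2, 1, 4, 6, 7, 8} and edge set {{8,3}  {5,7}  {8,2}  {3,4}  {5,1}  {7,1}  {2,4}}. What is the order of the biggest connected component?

4

6 is isolated — a component by itself.
Starting from 1 we can reach 1, 5, 7. That is one component of size 3.
Starting from 2 we can reach 2, 3, 4, 8. That is one component of size 4.
The largest has 4 vertices.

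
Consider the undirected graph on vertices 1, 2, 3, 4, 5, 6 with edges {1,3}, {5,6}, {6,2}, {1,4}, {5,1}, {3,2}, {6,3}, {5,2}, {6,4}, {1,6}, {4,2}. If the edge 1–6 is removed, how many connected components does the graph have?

1

1 and 6 are still connected via 1-5-6, so the component count stays at 1.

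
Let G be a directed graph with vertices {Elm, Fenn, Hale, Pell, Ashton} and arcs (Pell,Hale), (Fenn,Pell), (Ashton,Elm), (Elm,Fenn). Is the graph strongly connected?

There is no directed path from Elm to Ashton, so the graph is not strongly connected.

No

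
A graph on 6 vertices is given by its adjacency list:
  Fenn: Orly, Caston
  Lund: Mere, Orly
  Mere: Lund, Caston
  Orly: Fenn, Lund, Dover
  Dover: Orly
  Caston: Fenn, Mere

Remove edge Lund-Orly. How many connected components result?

1

Lund and Orly are still connected via Lund-Mere-Caston-Fenn-Orly, so the component count stays at 1.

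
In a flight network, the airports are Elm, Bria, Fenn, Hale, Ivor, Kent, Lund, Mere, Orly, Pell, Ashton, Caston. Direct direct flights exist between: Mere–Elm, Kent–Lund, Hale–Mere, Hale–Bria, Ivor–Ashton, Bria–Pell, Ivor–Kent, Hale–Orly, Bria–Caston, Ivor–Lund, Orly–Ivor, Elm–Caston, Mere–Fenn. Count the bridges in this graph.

The edges on the cycle Hale-Mere-Elm-Caston-Bria-Hale are not bridges since each lies on that cycle.
But removing Ivor–Orly disconnects Ivor from Orly; removing Hale–Orly disconnects Hale from Orly; removing Bria–Pell disconnects Bria from Pell; removing Mere–Fenn disconnects Mere from Fenn — these are bridges.
In total 5 edges are bridges.

5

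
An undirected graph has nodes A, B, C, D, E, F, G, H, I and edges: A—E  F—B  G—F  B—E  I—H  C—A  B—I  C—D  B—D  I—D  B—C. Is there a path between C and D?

Yes

From C we can reach A, B, C, D, E, F, G, H, I, which includes D.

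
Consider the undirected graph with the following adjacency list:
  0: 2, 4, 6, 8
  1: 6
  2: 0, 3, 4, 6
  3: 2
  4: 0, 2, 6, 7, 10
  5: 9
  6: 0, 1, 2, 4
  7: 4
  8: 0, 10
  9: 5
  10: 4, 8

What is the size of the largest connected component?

Starting from 5 we can reach 5, 9. That is one component of size 2.
Starting from 0 we can reach 0, 1, 2, 3, 4, 6, 7, 8, 10. That is one component of size 9.
The largest has 9 vertices.

9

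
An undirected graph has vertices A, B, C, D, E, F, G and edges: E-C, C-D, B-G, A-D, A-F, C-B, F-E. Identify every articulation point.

Removing B increases the component count from 1 to 2, so B is a cut vertex.
Removing C increases the component count from 1 to 2, so C is a cut vertex.
By contrast removing G leaves 1 component; it is not a cut vertex. No other vertex is a cut vertex either.

B, C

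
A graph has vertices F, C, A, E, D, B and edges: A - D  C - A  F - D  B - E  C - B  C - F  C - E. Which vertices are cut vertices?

Removing C increases the component count from 1 to 2, so C is a cut vertex.
By contrast removing B leaves 1 component; it is not a cut vertex. No other vertex is a cut vertex either.

C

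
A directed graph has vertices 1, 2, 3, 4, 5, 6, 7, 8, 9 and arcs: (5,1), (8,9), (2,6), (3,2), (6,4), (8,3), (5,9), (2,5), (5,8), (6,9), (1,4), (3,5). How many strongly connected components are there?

6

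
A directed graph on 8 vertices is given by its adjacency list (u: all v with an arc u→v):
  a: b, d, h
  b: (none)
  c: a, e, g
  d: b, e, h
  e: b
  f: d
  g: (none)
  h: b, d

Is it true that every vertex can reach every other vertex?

No

There is no directed path from b to h, so the graph is not strongly connected.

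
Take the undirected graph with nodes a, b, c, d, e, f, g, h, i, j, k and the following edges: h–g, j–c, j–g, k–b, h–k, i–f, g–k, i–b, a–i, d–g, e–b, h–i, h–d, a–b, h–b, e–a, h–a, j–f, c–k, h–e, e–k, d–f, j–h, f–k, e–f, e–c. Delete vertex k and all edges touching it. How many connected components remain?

1

With k gone, the remaining components are: {a, b, c, d, e, f, g, h, i, j}.
That is 1 component.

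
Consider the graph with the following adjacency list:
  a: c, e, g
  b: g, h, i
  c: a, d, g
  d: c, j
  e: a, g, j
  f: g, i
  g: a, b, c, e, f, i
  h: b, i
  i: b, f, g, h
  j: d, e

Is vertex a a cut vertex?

No

Deleting a leaves 1 component (was 1) (its neighbors c, e, g remain connected to each other), so a is not a cut vertex.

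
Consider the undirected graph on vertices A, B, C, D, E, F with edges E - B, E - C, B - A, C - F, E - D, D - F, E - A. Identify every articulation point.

E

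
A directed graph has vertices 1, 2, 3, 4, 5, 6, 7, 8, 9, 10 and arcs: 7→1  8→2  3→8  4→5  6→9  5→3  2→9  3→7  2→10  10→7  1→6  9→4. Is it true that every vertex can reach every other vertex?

Yes

From 5 we can reach every vertex (1, 2, 3, 4, 5, 6, 7, 8, 9, 10), and every vertex can reach 5 (1, 2, 3, 4, 5, 6, 7, 8, 9, 10). So the whole graph is one strongly connected component.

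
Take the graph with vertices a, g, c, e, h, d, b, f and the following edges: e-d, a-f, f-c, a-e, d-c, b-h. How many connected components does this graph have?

g is isolated — a component by itself.
Starting from b we can reach b, h. That is one component of size 2.
Starting from a we can reach a, c, d, e, f. That is one component of size 5.
Total: 3 components.

3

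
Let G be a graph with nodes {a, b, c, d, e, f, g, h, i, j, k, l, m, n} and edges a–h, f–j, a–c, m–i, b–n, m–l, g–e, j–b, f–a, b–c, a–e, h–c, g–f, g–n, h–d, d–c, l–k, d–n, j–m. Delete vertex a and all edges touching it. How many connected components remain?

1

With a gone, the remaining components are: {b, c, d, e, f, g, h, i, j, k, l, m, n}.
That is 1 component.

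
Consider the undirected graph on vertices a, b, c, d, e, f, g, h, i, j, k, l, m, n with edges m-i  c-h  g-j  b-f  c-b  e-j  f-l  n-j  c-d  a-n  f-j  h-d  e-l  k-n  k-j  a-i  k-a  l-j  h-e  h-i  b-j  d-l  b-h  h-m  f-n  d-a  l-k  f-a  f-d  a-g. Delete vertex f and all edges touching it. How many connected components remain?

With f gone, the remaining components are: {a, b, c, d, e, g, h, i, j, k, l, m, n}.
That is 1 component.

1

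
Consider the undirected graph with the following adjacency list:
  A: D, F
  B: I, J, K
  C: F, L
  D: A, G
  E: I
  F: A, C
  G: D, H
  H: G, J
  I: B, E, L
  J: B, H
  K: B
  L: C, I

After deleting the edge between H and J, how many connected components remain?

H and J are still connected via H-G-D-A-F-C-L-I-B-J, so the component count stays at 1.

1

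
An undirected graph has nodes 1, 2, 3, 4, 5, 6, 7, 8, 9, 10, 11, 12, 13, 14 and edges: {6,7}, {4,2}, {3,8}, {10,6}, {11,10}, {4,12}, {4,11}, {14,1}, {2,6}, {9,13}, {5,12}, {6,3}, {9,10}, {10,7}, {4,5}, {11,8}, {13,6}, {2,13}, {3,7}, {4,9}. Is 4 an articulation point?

Yes

Deleting 4 raises the number of components from 2 to 3, so 4 is a cut vertex.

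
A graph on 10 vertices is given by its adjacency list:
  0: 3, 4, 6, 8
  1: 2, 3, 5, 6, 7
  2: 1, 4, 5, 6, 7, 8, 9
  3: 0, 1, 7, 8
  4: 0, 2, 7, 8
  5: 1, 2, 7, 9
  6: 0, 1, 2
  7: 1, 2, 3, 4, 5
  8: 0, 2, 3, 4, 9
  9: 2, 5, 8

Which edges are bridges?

none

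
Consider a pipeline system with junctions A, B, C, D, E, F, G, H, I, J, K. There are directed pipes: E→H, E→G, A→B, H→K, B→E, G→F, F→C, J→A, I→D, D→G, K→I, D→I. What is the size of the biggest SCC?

2

{D, I} are all mutually reachable — one SCC of size 2.
{F} is an SCC by itself.
{C} is an SCC by itself.
{B} is an SCC by itself.
{J} is an SCC by itself.
(and 5 more singleton SCCs)
The largest has 2 vertices.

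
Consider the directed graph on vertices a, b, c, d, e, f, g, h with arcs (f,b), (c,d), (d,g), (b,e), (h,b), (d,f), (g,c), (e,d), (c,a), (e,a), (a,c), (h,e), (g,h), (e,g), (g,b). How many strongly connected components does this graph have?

{a, b, c, d, e, f, g, h} are all mutually reachable — one SCC of size 8.
That gives 1 strongly connected component.

1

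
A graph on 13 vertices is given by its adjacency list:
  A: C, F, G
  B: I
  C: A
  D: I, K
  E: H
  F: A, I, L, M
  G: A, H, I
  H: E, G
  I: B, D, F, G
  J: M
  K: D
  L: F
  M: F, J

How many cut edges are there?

The edges on the cycle I-G-A-F-I are not bridges since each lies on that cycle.
But removing J-M disconnects J from M; removing G-H disconnects G from H; removing I-B disconnects I from B; removing I-D disconnects I from D — these are bridges.
In total 9 edges are bridges.

9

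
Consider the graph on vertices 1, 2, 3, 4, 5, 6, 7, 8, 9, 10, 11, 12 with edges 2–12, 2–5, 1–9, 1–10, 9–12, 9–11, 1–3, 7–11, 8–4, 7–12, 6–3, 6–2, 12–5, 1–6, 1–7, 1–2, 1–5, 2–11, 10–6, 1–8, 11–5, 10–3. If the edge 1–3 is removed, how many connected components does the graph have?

1

1 and 3 are still connected via 1-10-3, so the component count stays at 1.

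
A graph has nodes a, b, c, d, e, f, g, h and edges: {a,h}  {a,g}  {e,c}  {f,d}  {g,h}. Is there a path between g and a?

Yes

From g we can reach a, g, h, which includes a.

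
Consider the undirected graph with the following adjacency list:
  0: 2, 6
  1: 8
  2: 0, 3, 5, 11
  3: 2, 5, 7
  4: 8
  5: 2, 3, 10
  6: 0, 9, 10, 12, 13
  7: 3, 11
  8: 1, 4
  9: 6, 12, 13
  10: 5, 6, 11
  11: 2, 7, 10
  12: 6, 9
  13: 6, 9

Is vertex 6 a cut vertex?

Deleting 6 raises the number of components from 2 to 3, so 6 is a cut vertex.

Yes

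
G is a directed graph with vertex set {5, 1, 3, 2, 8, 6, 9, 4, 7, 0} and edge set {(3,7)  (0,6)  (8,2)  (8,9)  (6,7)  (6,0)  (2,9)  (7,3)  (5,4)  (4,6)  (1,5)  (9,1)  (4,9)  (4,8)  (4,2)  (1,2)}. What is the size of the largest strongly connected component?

{1, 2, 4, 5, 8, 9} are all mutually reachable — one SCC of size 6.
{0, 6} are all mutually reachable — one SCC of size 2.
{3, 7} are all mutually reachable — one SCC of size 2.
The largest has 6 vertices.

6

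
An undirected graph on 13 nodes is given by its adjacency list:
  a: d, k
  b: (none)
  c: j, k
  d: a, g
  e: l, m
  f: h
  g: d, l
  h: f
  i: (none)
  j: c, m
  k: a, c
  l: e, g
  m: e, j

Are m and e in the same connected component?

Yes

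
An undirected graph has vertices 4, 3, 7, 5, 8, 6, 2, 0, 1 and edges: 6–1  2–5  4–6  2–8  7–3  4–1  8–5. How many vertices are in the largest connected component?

3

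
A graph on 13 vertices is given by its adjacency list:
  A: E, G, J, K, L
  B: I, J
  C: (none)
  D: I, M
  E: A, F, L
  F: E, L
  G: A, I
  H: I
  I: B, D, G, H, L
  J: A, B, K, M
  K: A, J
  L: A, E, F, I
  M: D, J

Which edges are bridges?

H-I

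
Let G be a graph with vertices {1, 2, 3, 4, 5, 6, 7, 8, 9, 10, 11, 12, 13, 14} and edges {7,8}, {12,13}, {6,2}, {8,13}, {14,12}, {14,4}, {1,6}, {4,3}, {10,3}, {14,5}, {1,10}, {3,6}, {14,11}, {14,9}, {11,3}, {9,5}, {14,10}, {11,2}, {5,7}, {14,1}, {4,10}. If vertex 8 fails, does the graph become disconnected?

No

Deleting 8 leaves 1 component (was 1) (its neighbors 7, 13 remain connected to each other), so 8 is not a cut vertex.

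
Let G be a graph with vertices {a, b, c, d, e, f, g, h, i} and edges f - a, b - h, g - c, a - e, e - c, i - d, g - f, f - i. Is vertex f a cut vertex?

Yes

Deleting f raises the number of components from 2 to 3, so f is a cut vertex.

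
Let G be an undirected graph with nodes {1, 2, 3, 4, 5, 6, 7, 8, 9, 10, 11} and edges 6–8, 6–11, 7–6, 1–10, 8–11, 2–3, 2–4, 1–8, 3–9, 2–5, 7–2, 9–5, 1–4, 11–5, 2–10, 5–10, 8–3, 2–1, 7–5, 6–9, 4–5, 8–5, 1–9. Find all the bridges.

The edges on the cycle 7-2-1-4-5-8-6-7 are not bridges since each lies on that cycle.
Every edge lies on some cycle, so there are no bridges.

none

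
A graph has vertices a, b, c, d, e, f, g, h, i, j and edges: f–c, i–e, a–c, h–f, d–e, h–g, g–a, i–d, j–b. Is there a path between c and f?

Yes

From c we can reach a, c, f, g, h, which includes f.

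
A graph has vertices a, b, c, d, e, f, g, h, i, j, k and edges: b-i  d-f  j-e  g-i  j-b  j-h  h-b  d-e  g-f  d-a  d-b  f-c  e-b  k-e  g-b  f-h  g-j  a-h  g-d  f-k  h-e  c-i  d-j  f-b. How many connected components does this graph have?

Starting from a we can reach a, b, c, d, e, f, g, h, i, j, k. That is one component of size 11.
Total: 1 component.

1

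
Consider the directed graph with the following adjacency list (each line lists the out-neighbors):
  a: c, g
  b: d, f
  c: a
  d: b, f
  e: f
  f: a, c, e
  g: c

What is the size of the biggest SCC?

3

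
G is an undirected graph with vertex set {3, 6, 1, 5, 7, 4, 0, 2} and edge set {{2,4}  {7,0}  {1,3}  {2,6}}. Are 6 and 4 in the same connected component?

From 6 we can reach 2, 4, 6, which includes 4.

Yes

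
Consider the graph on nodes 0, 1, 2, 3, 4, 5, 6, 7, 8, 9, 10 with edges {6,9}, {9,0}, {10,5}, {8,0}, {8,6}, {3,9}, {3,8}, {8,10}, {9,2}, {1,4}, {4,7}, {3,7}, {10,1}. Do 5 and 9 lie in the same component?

From 5 we can reach 0, 1, 2, 3, 4, 5, 6, 7, 8, 9, 10, which includes 9.

Yes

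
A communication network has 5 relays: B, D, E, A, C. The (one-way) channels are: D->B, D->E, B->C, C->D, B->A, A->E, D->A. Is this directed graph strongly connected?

No

There is no directed path from E to D, so the graph is not strongly connected.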